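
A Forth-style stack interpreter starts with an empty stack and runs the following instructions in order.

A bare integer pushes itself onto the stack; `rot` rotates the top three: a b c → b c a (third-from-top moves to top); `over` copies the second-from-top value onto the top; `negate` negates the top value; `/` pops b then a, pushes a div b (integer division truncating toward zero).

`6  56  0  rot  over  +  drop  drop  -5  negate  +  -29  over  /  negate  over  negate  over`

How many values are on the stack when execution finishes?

6       [6]
56      [6, 56]
0       [6, 56, 0]
rot     [56, 0, 6]
over    [56, 0, 6, 0]
+       [56, 0, 6]
drop    [56, 0]
drop    [56]
-5      [56, -5]
negate  [56, 5]
+       [61]
-29     [61, -29]
over    [61, -29, 61]
/       [61, 0]
negate  [61, 0]
over    [61, 0, 61]
negate  [61, 0, -61]
over    [61, 0, -61, 0]

4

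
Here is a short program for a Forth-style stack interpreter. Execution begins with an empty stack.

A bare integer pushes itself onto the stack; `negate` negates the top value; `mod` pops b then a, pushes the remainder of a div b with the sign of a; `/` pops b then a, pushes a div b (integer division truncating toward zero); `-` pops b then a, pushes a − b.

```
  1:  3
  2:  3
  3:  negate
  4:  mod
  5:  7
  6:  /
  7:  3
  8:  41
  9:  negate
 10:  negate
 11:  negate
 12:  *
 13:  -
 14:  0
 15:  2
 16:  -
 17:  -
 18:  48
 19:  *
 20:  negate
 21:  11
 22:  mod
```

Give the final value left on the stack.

3      -> 3
3      -> 3 3
negate -> 3 -3
mod    -> 0
7      -> 0 7
/      -> 0
3      -> 0 3
41     -> 0 3 41
negate -> 0 3 -41
negate -> 0 3 41
negate -> 0 3 -41
*      -> 0 -123
-      -> 123
0      -> 123 0
2      -> 123 0 2
-      -> 123 -2
-      -> 125
48     -> 125 48
*      -> 6000
negate -> -6000
11     -> -6000 11
mod    -> -5

-5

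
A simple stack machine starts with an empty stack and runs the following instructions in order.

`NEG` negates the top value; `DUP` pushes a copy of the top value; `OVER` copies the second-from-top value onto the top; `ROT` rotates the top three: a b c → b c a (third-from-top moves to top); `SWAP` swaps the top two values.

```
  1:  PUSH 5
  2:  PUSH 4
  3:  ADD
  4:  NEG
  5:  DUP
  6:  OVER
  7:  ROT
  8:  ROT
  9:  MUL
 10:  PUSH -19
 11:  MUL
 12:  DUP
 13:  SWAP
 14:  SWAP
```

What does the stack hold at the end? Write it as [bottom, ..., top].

PUSH 5   → [5]
PUSH 4   → [5, 4]
ADD      → [9]
NEG      → [-9]
DUP      → [-9, -9]
OVER     → [-9, -9, -9]
ROT      → [-9, -9, -9]
ROT      → [-9, -9, -9]
MUL      → [-9, 81]
PUSH -19 → [-9, 81, -19]
MUL      → [-9, -1539]
DUP      → [-9, -1539, -1539]
SWAP     → [-9, -1539, -1539]
SWAP     → [-9, -1539, -1539]

[-9, -1539, -1539]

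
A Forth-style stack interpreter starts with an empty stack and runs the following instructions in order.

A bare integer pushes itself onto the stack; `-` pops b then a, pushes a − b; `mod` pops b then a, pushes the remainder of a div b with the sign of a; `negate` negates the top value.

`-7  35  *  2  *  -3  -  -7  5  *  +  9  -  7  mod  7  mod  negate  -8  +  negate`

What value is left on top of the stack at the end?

-7      [-7]
35      [-7, 35]
*       [-245]
2       [-245, 2]
*       [-490]
-3      [-490, -3]
-       [-487]
-7      [-487, -7]
5       [-487, -7, 5]
*       [-487, -35]
+       [-522]
9       [-522, 9]
-       [-531]
7       [-531, 7]
mod     [-6]
7       [-6, 7]
mod     [-6]
negate  [6]
-8      [6, -8]
+       [-2]
negate  [2]

2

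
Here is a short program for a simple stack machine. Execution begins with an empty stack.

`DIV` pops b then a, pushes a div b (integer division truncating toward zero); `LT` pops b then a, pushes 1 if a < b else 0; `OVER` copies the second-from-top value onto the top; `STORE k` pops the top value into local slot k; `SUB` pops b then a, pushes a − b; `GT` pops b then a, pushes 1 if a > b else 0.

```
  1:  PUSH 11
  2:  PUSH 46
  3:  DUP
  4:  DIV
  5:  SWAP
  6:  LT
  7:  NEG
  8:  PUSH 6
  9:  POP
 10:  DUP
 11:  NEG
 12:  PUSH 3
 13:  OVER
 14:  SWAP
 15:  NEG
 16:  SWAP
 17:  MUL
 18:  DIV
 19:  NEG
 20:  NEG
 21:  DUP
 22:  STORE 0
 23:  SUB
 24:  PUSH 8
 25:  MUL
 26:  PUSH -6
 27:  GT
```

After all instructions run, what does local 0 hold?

0

PUSH 11  11
PUSH 46  11 46
DUP      11 46 46
DIV      11 1
SWAP     1 11
LT       1
NEG      -1
PUSH 6   -1 6
POP      -1
DUP      -1 -1
NEG      -1 1
PUSH 3   -1 1 3
OVER     -1 1 3 1
SWAP     -1 1 1 3
NEG      -1 1 1 -3
SWAP     -1 1 -3 1
MUL      -1 1 -3
DIV      -1 0
NEG      -1 0
NEG      -1 0
DUP      -1 0 0
STORE 0  -1 0
SUB      -1
PUSH 8   -1 8
MUL      -8
PUSH -6  -8 -6
GT       0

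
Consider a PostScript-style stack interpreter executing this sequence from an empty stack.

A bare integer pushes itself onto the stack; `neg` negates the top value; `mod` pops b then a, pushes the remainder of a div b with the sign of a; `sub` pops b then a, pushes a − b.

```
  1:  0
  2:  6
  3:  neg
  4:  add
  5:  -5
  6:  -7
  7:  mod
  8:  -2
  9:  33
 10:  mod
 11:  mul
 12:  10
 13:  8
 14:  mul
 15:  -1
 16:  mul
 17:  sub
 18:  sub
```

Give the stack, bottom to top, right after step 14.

[-6, 10, 80]

0   -> 0
6   -> 0 6
neg -> 0 -6
add -> -6
-5  -> -6 -5
-7  -> -6 -5 -7
mod -> -6 -5
-2  -> -6 -5 -2
33  -> -6 -5 -2 33
mod -> -6 -5 -2
mul -> -6 10
10  -> -6 10 10
8   -> -6 10 10 8
mul -> -6 10 80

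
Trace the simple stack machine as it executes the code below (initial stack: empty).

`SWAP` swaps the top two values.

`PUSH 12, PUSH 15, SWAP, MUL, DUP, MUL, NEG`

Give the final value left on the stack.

-32400

PUSH 12 → 12
PUSH 15 → 12 15
SWAP    → 15 12
MUL     → 180
DUP     → 180 180
MUL     → 32400
NEG     → -32400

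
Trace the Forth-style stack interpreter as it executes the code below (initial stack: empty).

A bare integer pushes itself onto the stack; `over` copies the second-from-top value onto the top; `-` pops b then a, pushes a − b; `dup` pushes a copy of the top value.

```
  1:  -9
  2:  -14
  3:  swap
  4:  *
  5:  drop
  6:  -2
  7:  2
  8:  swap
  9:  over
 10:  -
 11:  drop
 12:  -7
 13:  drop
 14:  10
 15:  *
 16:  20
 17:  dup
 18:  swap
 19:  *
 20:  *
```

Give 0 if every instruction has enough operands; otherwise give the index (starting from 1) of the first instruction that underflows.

-9    -9
-14   -9 -14
swap  -14 -9
*     126
drop  (empty)
-2    -2
2     -2 2
swap  2 -2
over  2 -2 2
-     2 -4
drop  2
-7    2 -7
drop  2
10    2 10
*     20
20    20 20
dup   20 20 20
swap  20 20 20
*     20 400
*     8000

0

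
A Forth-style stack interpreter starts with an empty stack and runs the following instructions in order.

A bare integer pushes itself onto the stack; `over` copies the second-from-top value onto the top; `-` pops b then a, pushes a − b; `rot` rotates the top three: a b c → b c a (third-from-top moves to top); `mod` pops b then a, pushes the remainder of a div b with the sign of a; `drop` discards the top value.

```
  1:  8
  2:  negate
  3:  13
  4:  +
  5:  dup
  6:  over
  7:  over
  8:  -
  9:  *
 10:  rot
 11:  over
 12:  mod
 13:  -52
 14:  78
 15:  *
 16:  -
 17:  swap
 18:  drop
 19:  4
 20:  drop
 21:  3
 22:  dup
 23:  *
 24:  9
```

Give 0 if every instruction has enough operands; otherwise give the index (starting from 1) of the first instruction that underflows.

10

8      : 8
negate : -8
13     : -8 13
+      : 5
dup    : 5 5
over   : 5 5 5
over   : 5 5 5 5
-      : 5 5 0
*      : 5 0
rot  — needs 3 operands, stack has 2 → underflow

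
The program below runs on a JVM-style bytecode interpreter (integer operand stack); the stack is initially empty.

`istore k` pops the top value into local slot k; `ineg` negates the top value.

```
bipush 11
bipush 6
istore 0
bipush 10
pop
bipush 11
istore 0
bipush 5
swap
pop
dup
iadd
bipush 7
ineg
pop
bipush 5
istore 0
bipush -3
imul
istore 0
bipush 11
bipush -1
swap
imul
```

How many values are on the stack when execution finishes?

1

bipush 11  11
bipush 6   11 6
istore 0   11
bipush 10  11 10
pop        11
bipush 11  11 11
istore 0   11
bipush 5   11 5
swap       5 11
pop        5
dup        5 5
iadd       10
bipush 7   10 7
ineg       10 -7
pop        10
bipush 5   10 5
istore 0   10
bipush -3  10 -3
imul       -30
istore 0   (empty)
bipush 11  11
bipush -1  11 -1
swap       -1 11
imul       -11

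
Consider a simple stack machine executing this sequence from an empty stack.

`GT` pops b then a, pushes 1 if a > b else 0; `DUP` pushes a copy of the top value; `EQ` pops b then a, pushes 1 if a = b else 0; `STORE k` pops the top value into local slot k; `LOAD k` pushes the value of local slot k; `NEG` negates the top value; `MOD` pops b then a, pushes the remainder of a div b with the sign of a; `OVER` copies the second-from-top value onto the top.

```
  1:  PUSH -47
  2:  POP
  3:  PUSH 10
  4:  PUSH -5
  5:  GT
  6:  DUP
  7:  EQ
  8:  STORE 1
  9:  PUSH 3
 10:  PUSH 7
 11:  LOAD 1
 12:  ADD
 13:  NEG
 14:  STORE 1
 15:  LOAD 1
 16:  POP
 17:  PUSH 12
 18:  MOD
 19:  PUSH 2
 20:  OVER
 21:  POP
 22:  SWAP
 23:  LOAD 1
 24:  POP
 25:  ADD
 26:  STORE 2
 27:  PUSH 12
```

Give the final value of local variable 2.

5

PUSH -47 : [-47]
POP      : []
PUSH 10  : [10]
PUSH -5  : [10, -5]
GT       : [1]
DUP      : [1, 1]
EQ       : [1]
STORE 1  : []
PUSH 3   : [3]
PUSH 7   : [3, 7]
LOAD 1   : [3, 7, 1]
ADD      : [3, 8]
NEG      : [3, -8]
STORE 1  : [3]
LOAD 1   : [3, -8]
POP      : [3]
PUSH 12  : [3, 12]
MOD      : [3]
PUSH 2   : [3, 2]
OVER     : [3, 2, 3]
POP      : [3, 2]
SWAP     : [2, 3]
LOAD 1   : [2, 3, -8]
POP      : [2, 3]
ADD      : [5]
STORE 2  : []
PUSH 12  : [12]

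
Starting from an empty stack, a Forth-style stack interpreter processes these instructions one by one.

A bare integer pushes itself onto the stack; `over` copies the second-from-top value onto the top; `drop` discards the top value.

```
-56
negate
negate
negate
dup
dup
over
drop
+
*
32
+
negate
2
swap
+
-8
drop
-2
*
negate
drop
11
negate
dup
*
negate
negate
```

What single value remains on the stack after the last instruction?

-56     [-56]
negate  [56]
negate  [-56]
negate  [56]
dup     [56, 56]
dup     [56, 56, 56]
over    [56, 56, 56, 56]
drop    [56, 56, 56]
+       [56, 112]
*       [6272]
32      [6272, 32]
+       [6304]
negate  [-6304]
2       [-6304, 2]
swap    [2, -6304]
+       [-6302]
-8      [-6302, -8]
drop    [-6302]
-2      [-6302, -2]
*       [12604]
negate  [-12604]
drop    []
11      [11]
negate  [-11]
dup     [-11, -11]
*       [121]
negate  [-121]
negate  [121]

121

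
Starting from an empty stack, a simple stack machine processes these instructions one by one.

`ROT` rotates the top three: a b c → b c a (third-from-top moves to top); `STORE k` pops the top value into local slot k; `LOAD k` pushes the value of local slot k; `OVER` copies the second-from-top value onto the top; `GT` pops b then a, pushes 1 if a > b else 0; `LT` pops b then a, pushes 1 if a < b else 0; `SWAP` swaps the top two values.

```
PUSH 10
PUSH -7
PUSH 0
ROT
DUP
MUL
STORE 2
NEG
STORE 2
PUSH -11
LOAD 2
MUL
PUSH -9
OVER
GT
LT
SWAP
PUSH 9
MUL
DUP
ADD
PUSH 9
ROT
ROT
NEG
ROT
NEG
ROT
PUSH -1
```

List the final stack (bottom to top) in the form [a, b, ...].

PUSH 10  → 10
PUSH -7  → 10 -7
PUSH 0   → 10 -7 0
ROT      → -7 0 10
DUP      → -7 0 10 10
MUL      → -7 0 100
STORE 2  → -7 0
NEG      → -7 0
STORE 2  → -7
PUSH -11 → -7 -11
LOAD 2   → -7 -11 0
MUL      → -7 0
PUSH -9  → -7 0 -9
OVER     → -7 0 -9 0
GT       → -7 0 0
LT       → -7 0
SWAP     → 0 -7
PUSH 9   → 0 -7 9
MUL      → 0 -63
DUP      → 0 -63 -63
ADD      → 0 -126
PUSH 9   → 0 -126 9
ROT      → -126 9 0
ROT      → 9 0 -126
NEG      → 9 0 126
ROT      → 0 126 9
NEG      → 0 126 -9
ROT      → 126 -9 0
PUSH -1  → 126 -9 0 -1

[126, -9, 0, -1]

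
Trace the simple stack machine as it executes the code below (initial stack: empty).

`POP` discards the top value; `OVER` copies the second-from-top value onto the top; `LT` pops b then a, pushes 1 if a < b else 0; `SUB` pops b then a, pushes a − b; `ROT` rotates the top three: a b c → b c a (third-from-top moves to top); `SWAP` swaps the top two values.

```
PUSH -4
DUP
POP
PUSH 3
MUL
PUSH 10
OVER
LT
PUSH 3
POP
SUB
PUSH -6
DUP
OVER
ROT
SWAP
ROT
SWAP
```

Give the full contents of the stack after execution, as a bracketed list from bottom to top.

PUSH -4 -> -4
DUP     -> -4 -4
POP     -> -4
PUSH 3  -> -4 3
MUL     -> -12
PUSH 10 -> -12 10
OVER    -> -12 10 -12
LT      -> -12 0
PUSH 3  -> -12 0 3
POP     -> -12 0
SUB     -> -12
PUSH -6 -> -12 -6
DUP     -> -12 -6 -6
OVER    -> -12 -6 -6 -6
ROT     -> -12 -6 -6 -6
SWAP    -> -12 -6 -6 -6
ROT     -> -12 -6 -6 -6
SWAP    -> -12 -6 -6 -6

[-12, -6, -6, -6]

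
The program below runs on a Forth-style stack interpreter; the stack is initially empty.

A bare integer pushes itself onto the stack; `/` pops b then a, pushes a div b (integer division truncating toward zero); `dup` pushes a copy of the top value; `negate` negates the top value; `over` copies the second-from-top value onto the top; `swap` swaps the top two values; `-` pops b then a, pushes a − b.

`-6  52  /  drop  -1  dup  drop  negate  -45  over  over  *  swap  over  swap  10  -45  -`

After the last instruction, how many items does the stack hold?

-6      [-6]
52      [-6, 52]
/       [0]
drop    []
-1      [-1]
dup     [-1, -1]
drop    [-1]
negate  [1]
-45     [1, -45]
over    [1, -45, 1]
over    [1, -45, 1, -45]
*       [1, -45, -45]
swap    [1, -45, -45]
over    [1, -45, -45, -45]
swap    [1, -45, -45, -45]
10      [1, -45, -45, -45, 10]
-45     [1, -45, -45, -45, 10, -45]
-       [1, -45, -45, -45, 55]

5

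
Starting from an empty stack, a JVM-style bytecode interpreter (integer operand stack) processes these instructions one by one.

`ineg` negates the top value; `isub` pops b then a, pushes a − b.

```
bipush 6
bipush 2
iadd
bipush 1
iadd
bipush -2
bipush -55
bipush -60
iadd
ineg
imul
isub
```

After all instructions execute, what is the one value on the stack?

239

bipush 6   -> 6
bipush 2   -> 6 2
iadd       -> 8
bipush 1   -> 8 1
iadd       -> 9
bipush -2  -> 9 -2
bipush -55 -> 9 -2 -55
bipush -60 -> 9 -2 -55 -60
iadd       -> 9 -2 -115
ineg       -> 9 -2 115
imul       -> 9 -230
isub       -> 239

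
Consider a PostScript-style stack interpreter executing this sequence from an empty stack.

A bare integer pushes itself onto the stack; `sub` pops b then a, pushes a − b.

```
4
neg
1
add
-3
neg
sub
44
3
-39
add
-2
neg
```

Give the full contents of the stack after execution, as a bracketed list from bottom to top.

[-6, 44, -36, 2]

4   : 4
neg : -4
1   : -4 1
add : -3
-3  : -3 -3
neg : -3 3
sub : -6
44  : -6 44
3   : -6 44 3
-39 : -6 44 3 -39
add : -6 44 -36
-2  : -6 44 -36 -2
neg : -6 44 -36 2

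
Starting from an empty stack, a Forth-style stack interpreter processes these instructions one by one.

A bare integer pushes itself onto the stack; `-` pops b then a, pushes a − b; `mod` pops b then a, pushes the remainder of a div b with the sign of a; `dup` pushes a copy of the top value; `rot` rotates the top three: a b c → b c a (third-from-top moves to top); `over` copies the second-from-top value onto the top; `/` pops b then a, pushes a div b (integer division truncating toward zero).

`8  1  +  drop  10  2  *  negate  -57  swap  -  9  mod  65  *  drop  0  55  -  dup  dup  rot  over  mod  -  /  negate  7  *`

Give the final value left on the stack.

8      -> [8]
1      -> [8, 1]
+      -> [9]
drop   -> []
10     -> [10]
2      -> [10, 2]
*      -> [20]
negate -> [-20]
-57    -> [-20, -57]
swap   -> [-57, -20]
-      -> [-37]
9      -> [-37, 9]
mod    -> [-1]
65     -> [-1, 65]
*      -> [-65]
drop   -> []
0      -> [0]
55     -> [0, 55]
-      -> [-55]
dup    -> [-55, -55]
dup    -> [-55, -55, -55]
rot    -> [-55, -55, -55]
over   -> [-55, -55, -55, -55]
mod    -> [-55, -55, 0]
-      -> [-55, -55]
/      -> [1]
negate -> [-1]
7      -> [-1, 7]
*      -> [-7]

-7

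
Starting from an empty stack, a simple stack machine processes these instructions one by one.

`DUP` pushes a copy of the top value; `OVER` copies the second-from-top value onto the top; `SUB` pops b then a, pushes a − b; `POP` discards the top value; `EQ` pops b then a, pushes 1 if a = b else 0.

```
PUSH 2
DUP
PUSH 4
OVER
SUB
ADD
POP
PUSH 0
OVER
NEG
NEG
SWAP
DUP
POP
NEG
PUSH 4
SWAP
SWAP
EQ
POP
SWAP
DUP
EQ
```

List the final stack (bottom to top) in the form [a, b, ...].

PUSH 2 : 2
DUP    : 2 2
PUSH 4 : 2 2 4
OVER   : 2 2 4 2
SUB    : 2 2 2
ADD    : 2 4
POP    : 2
PUSH 0 : 2 0
OVER   : 2 0 2
NEG    : 2 0 -2
NEG    : 2 0 2
SWAP   : 2 2 0
DUP    : 2 2 0 0
POP    : 2 2 0
NEG    : 2 2 0
PUSH 4 : 2 2 0 4
SWAP   : 2 2 4 0
SWAP   : 2 2 0 4
EQ     : 2 2 0
POP    : 2 2
SWAP   : 2 2
DUP    : 2 2 2
EQ     : 2 1

[2, 1]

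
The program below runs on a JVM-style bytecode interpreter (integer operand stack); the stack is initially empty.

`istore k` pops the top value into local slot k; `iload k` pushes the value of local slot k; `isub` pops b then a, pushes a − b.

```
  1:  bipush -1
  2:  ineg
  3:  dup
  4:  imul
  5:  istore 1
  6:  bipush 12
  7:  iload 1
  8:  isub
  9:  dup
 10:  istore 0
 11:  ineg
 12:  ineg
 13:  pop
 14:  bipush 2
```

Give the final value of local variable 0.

bipush -1 : -1
ineg      : 1
dup       : 1 1
imul      : 1
istore 1  : (empty)
bipush 12 : 12
iload 1   : 12 1
isub      : 11
dup       : 11 11
istore 0  : 11
ineg      : -11
ineg      : 11
pop       : (empty)
bipush 2  : 2

11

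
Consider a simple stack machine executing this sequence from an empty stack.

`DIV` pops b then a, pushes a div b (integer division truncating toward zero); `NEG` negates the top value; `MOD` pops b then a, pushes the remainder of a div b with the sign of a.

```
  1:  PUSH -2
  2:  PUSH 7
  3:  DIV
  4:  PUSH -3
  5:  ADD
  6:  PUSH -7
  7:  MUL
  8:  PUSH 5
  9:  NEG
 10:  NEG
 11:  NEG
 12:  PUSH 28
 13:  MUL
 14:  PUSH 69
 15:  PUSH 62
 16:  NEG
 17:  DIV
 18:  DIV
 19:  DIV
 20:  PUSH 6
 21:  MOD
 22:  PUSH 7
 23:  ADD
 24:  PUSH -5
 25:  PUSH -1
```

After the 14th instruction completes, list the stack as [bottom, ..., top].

PUSH -2  -2
PUSH 7   -2 7
DIV      0
PUSH -3  0 -3
ADD      -3
PUSH -7  -3 -7
MUL      21
PUSH 5   21 5
NEG      21 -5
NEG      21 5
NEG      21 -5
PUSH 28  21 -5 28
MUL      21 -140
PUSH 69  21 -140 69

[21, -140, 69]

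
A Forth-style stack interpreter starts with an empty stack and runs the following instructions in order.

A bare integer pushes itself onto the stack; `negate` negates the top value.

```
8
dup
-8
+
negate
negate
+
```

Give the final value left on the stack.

8

8      : 8
dup    : 8 8
-8     : 8 8 -8
+      : 8 0
negate : 8 0
negate : 8 0
+      : 8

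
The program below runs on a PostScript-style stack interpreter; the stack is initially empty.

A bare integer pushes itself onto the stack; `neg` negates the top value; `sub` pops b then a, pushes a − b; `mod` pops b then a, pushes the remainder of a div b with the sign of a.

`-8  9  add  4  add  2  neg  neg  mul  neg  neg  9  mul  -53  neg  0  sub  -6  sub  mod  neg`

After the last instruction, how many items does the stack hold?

-8  -> [-8]
9   -> [-8, 9]
add -> [1]
4   -> [1, 4]
add -> [5]
2   -> [5, 2]
neg -> [5, -2]
neg -> [5, 2]
mul -> [10]
neg -> [-10]
neg -> [10]
9   -> [10, 9]
mul -> [90]
-53 -> [90, -53]
neg -> [90, 53]
0   -> [90, 53, 0]
sub -> [90, 53]
-6  -> [90, 53, -6]
sub -> [90, 59]
mod -> [31]
neg -> [-31]

1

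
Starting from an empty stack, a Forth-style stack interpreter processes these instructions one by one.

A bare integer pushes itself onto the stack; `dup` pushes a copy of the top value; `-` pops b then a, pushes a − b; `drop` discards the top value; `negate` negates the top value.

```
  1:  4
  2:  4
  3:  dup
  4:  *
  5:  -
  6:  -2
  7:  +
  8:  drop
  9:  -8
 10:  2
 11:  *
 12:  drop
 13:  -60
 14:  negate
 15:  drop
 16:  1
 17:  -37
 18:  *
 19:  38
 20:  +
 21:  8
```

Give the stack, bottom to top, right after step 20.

4      → 4
4      → 4 4
dup    → 4 4 4
*      → 4 16
-      → -12
-2     → -12 -2
+      → -14
drop   → (empty)
-8     → -8
2      → -8 2
*      → -16
drop   → (empty)
-60    → -60
negate → 60
drop   → (empty)
1      → 1
-37    → 1 -37
*      → -37
38     → -37 38
+      → 1

[1]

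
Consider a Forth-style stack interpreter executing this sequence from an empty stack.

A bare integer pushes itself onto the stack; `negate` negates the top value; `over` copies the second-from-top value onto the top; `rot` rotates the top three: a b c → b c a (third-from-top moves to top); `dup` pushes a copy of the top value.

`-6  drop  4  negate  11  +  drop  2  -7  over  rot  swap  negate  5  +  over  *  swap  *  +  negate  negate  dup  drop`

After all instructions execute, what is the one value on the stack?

5

-6     -> [-6]
drop   -> []
4      -> [4]
negate -> [-4]
11     -> [-4, 11]
+      -> [7]
drop   -> []
2      -> [2]
-7     -> [2, -7]
over   -> [2, -7, 2]
rot    -> [-7, 2, 2]
swap   -> [-7, 2, 2]
negate -> [-7, 2, -2]
5      -> [-7, 2, -2, 5]
+      -> [-7, 2, 3]
over   -> [-7, 2, 3, 2]
*      -> [-7, 2, 6]
swap   -> [-7, 6, 2]
*      -> [-7, 12]
+      -> [5]
negate -> [-5]
negate -> [5]
dup    -> [5, 5]
drop   -> [5]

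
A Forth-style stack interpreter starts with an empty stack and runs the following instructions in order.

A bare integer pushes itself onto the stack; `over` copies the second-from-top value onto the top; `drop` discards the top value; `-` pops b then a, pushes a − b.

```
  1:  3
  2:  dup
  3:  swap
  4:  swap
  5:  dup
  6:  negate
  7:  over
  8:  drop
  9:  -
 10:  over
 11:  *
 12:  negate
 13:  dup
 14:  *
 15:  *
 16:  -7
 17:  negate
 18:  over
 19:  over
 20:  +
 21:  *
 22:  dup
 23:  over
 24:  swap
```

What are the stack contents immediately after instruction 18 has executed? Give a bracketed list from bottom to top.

3       3
dup     3 3
swap    3 3
swap    3 3
dup     3 3 3
negate  3 3 -3
over    3 3 -3 3
drop    3 3 -3
-       3 6
over    3 6 3
*       3 18
negate  3 -18
dup     3 -18 -18
*       3 324
*       972
-7      972 -7
negate  972 7
over    972 7 972

[972, 7, 972]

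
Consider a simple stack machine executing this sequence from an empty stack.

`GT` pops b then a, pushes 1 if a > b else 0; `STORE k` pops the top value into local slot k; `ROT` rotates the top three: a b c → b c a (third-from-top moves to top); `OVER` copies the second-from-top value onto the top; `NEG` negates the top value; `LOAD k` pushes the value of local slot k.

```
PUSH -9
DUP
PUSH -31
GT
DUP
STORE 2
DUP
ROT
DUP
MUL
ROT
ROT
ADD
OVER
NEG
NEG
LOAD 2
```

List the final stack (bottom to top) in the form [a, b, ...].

PUSH -9   -9
DUP       -9 -9
PUSH -31  -9 -9 -31
GT        -9 1
DUP       -9 1 1
STORE 2   -9 1
DUP       -9 1 1
ROT       1 1 -9
DUP       1 1 -9 -9
MUL       1 1 81
ROT       1 81 1
ROT       81 1 1
ADD       81 2
OVER      81 2 81
NEG       81 2 -81
NEG       81 2 81
LOAD 2    81 2 81 1

[81, 2, 81, 1]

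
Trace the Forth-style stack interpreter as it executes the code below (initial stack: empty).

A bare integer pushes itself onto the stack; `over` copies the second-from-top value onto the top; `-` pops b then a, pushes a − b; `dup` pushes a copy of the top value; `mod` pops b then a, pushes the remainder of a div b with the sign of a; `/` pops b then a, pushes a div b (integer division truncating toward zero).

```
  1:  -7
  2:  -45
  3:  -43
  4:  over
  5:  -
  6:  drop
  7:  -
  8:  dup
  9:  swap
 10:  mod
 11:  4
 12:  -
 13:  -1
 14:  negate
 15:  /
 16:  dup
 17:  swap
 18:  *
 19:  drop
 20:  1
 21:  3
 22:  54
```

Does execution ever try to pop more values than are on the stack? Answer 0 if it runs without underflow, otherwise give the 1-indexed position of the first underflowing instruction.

0

-7      -7
-45     -7 -45
-43     -7 -45 -43
over    -7 -45 -43 -45
-       -7 -45 2
drop    -7 -45
-       38
dup     38 38
swap    38 38
mod     0
4       0 4
-       -4
-1      -4 -1
negate  -4 1
/       -4
dup     -4 -4
swap    -4 -4
*       16
drop    (empty)
1       1
3       1 3
54      1 3 54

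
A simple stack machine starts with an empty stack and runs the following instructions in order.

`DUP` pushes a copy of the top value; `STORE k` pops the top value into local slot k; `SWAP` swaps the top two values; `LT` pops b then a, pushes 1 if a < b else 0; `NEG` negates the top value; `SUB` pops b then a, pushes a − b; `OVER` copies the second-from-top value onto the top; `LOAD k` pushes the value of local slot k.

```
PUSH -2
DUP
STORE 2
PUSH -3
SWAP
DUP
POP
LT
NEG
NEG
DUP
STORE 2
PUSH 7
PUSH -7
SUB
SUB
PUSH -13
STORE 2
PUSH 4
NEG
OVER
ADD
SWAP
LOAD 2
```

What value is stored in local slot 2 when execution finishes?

-13

PUSH -2  -> -2
DUP      -> -2 -2
STORE 2  -> -2
PUSH -3  -> -2 -3
SWAP     -> -3 -2
DUP      -> -3 -2 -2
POP      -> -3 -2
LT       -> 1
NEG      -> -1
NEG      -> 1
DUP      -> 1 1
STORE 2  -> 1
PUSH 7   -> 1 7
PUSH -7  -> 1 7 -7
SUB      -> 1 14
SUB      -> -13
PUSH -13 -> -13 -13
STORE 2  -> -13
PUSH 4   -> -13 4
NEG      -> -13 -4
OVER     -> -13 -4 -13
ADD      -> -13 -17
SWAP     -> -17 -13
LOAD 2   -> -17 -13 -13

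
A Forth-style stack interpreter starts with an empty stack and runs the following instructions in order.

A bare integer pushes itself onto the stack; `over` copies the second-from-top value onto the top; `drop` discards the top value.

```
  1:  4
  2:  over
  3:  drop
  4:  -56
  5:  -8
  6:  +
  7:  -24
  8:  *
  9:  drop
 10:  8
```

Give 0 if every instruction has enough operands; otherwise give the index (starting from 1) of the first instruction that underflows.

4  [4]
over  — needs 2 operands, stack has 1 → underflow

2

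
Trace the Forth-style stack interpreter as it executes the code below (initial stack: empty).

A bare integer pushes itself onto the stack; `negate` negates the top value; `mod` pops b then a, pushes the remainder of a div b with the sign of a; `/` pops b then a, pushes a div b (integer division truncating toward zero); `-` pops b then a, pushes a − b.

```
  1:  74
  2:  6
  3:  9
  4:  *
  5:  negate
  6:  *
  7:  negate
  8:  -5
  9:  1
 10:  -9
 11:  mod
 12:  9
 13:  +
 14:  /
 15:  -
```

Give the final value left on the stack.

74     -> 74
6      -> 74 6
9      -> 74 6 9
*      -> 74 54
negate -> 74 -54
*      -> -3996
negate -> 3996
-5     -> 3996 -5
1      -> 3996 -5 1
-9     -> 3996 -5 1 -9
mod    -> 3996 -5 1
9      -> 3996 -5 1 9
+      -> 3996 -5 10
/      -> 3996 0
-      -> 3996

3996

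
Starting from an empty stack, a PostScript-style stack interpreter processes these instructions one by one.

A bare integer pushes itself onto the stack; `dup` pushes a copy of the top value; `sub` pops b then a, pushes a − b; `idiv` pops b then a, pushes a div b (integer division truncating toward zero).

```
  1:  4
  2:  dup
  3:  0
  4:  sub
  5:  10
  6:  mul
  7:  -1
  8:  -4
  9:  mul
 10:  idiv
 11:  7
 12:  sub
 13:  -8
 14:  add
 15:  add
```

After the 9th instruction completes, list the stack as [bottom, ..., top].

4   : 4
dup : 4 4
0   : 4 4 0
sub : 4 4
10  : 4 4 10
mul : 4 40
-1  : 4 40 -1
-4  : 4 40 -1 -4
mul : 4 40 4

[4, 40, 4]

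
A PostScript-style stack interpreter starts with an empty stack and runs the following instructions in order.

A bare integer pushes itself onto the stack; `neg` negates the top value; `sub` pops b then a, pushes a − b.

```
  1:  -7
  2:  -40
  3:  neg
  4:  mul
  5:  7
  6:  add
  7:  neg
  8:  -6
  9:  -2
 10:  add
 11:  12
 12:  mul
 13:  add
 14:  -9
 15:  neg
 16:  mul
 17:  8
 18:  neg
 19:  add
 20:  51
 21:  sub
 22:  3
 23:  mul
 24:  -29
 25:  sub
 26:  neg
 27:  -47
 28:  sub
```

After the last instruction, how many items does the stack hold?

1

-7  : [-7]
-40 : [-7, -40]
neg : [-7, 40]
mul : [-280]
7   : [-280, 7]
add : [-273]
neg : [273]
-6  : [273, -6]
-2  : [273, -6, -2]
add : [273, -8]
12  : [273, -8, 12]
mul : [273, -96]
add : [177]
-9  : [177, -9]
neg : [177, 9]
mul : [1593]
8   : [1593, 8]
neg : [1593, -8]
add : [1585]
51  : [1585, 51]
sub : [1534]
3   : [1534, 3]
mul : [4602]
-29 : [4602, -29]
sub : [4631]
neg : [-4631]
-47 : [-4631, -47]
sub : [-4584]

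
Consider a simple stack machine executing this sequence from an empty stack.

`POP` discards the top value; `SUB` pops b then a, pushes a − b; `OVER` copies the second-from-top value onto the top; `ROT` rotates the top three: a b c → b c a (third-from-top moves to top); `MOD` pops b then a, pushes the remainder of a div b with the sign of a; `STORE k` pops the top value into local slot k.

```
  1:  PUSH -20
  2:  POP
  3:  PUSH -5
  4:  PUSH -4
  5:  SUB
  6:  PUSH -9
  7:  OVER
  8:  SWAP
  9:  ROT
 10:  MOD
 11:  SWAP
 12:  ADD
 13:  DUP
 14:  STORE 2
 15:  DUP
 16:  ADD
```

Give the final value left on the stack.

PUSH -20 : -20
POP      : (empty)
PUSH -5  : -5
PUSH -4  : -5 -4
SUB      : -1
PUSH -9  : -1 -9
OVER     : -1 -9 -1
SWAP     : -1 -1 -9
ROT      : -1 -9 -1
MOD      : -1 0
SWAP     : 0 -1
ADD      : -1
DUP      : -1 -1
STORE 2  : -1
DUP      : -1 -1
ADD      : -2

-2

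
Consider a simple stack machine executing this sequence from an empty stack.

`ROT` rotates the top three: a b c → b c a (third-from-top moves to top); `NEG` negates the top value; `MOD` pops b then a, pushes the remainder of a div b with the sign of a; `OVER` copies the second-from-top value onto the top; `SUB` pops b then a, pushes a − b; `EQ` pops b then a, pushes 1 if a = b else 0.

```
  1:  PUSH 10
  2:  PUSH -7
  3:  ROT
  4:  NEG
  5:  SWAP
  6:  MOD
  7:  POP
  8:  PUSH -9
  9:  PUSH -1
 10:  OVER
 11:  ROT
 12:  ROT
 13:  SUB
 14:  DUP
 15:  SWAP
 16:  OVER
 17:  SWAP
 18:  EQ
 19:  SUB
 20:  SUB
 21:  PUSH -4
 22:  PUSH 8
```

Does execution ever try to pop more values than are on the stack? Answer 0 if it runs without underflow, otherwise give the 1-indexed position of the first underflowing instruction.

PUSH 10 : [10]
PUSH -7 : [10, -7]
ROT  — needs 3 operands, stack has 2 → underflow

3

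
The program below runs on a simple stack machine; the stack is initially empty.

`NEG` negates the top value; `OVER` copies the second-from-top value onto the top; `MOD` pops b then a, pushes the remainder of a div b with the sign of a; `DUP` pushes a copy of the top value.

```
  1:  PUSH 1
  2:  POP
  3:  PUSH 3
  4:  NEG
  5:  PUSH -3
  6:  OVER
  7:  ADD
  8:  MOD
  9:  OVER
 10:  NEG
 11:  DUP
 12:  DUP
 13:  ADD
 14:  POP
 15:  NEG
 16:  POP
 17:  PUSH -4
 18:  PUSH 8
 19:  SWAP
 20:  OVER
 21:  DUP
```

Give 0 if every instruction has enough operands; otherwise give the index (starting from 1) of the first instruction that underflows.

9

PUSH 1  -> [1]
POP     -> []
PUSH 3  -> [3]
NEG     -> [-3]
PUSH -3 -> [-3, -3]
OVER    -> [-3, -3, -3]
ADD     -> [-3, -6]
MOD     -> [-3]
OVER  — needs 2 operands, stack has 1 → underflow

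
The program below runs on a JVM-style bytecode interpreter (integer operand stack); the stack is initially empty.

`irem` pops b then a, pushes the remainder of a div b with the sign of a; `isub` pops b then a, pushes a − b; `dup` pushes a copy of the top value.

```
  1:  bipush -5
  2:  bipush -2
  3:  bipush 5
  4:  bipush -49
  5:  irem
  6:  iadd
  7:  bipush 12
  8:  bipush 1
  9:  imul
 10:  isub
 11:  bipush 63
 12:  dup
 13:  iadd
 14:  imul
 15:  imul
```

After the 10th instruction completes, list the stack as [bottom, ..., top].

[-5, -9]

bipush -5  → [-5]
bipush -2  → [-5, -2]
bipush 5   → [-5, -2, 5]
bipush -49 → [-5, -2, 5, -49]
irem       → [-5, -2, 5]
iadd       → [-5, 3]
bipush 12  → [-5, 3, 12]
bipush 1   → [-5, 3, 12, 1]
imul       → [-5, 3, 12]
isub       → [-5, -9]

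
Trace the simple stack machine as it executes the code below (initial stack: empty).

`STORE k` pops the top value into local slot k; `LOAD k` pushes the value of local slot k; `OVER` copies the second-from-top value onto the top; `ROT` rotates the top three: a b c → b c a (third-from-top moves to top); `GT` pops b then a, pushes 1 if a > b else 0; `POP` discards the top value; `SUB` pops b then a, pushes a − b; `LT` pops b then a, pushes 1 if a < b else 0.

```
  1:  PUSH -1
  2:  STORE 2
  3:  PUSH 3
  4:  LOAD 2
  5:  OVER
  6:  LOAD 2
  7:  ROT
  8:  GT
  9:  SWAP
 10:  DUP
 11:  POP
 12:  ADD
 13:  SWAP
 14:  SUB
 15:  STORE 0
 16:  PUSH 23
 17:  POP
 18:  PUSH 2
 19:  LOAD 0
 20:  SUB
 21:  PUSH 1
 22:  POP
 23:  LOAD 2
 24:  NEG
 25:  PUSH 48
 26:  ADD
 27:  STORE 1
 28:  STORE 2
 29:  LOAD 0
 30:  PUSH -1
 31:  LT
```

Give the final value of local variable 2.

2

PUSH -1 → -1
STORE 2 → (empty)
PUSH 3  → 3
LOAD 2  → 3 -1
OVER    → 3 -1 3
LOAD 2  → 3 -1 3 -1
ROT     → 3 3 -1 -1
GT      → 3 3 0
SWAP    → 3 0 3
DUP     → 3 0 3 3
POP     → 3 0 3
ADD     → 3 3
SWAP    → 3 3
SUB     → 0
STORE 0 → (empty)
PUSH 23 → 23
POP     → (empty)
PUSH 2  → 2
LOAD 0  → 2 0
SUB     → 2
PUSH 1  → 2 1
POP     → 2
LOAD 2  → 2 -1
NEG     → 2 1
PUSH 48 → 2 1 48
ADD     → 2 49
STORE 1 → 2
STORE 2 → (empty)
LOAD 0  → 0
PUSH -1 → 0 -1
LT      → 0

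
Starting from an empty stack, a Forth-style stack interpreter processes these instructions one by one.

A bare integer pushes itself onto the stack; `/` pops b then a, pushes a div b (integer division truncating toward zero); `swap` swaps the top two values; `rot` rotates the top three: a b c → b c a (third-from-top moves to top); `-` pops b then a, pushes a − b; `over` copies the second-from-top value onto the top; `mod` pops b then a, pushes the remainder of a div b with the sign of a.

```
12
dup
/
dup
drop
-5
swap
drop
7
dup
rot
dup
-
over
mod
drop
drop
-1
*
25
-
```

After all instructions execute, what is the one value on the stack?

12   -> 12
dup  -> 12 12
/    -> 1
dup  -> 1 1
drop -> 1
-5   -> 1 -5
swap -> -5 1
drop -> -5
7    -> -5 7
dup  -> -5 7 7
rot  -> 7 7 -5
dup  -> 7 7 -5 -5
-    -> 7 7 0
over -> 7 7 0 7
mod  -> 7 7 0
drop -> 7 7
drop -> 7
-1   -> 7 -1
*    -> -7
25   -> -7 25
-    -> -32

-32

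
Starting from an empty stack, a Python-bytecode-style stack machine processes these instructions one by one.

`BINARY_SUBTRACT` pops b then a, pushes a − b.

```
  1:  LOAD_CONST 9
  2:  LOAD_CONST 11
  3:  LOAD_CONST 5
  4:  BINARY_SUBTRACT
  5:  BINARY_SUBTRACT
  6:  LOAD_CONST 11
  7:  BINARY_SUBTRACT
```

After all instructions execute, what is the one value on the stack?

-8

LOAD_CONST 9     9
LOAD_CONST 11    9 11
LOAD_CONST 5     9 11 5
BINARY_SUBTRACT  9 6
BINARY_SUBTRACT  3
LOAD_CONST 11    3 11
BINARY_SUBTRACT  -8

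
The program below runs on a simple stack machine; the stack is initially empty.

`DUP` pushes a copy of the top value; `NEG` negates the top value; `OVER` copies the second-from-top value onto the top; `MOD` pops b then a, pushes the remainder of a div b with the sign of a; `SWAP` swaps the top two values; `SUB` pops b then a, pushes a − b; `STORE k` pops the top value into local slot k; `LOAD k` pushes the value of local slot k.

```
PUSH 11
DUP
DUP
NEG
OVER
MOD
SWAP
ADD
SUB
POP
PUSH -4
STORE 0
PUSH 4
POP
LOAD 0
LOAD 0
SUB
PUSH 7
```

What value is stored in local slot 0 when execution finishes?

PUSH 11 -> 11
DUP     -> 11 11
DUP     -> 11 11 11
NEG     -> 11 11 -11
OVER    -> 11 11 -11 11
MOD     -> 11 11 0
SWAP    -> 11 0 11
ADD     -> 11 11
SUB     -> 0
POP     -> (empty)
PUSH -4 -> -4
STORE 0 -> (empty)
PUSH 4  -> 4
POP     -> (empty)
LOAD 0  -> -4
LOAD 0  -> -4 -4
SUB     -> 0
PUSH 7  -> 0 7

-4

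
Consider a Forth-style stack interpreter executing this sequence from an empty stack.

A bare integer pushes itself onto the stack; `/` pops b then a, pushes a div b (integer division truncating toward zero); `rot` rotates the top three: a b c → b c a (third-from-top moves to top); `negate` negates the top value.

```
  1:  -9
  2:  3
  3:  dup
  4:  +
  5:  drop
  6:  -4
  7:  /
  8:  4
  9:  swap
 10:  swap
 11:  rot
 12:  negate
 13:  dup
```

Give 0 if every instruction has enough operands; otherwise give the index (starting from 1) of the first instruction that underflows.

11

-9   -> [-9]
3    -> [-9, 3]
dup  -> [-9, 3, 3]
+    -> [-9, 6]
drop -> [-9]
-4   -> [-9, -4]
/    -> [2]
4    -> [2, 4]
swap -> [4, 2]
swap -> [2, 4]
rot  — needs 3 operands, stack has 2 → underflow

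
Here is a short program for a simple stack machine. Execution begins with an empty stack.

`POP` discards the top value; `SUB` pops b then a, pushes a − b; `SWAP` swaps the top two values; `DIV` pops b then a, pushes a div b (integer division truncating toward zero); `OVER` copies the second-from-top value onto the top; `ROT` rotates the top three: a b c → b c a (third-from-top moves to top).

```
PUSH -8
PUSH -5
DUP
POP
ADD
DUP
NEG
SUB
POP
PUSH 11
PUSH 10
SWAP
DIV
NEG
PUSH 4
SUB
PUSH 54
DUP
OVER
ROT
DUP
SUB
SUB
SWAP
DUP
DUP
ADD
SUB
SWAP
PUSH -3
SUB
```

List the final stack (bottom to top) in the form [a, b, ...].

[-4, -54, 57]

PUSH -8  -8
PUSH -5  -8 -5
DUP      -8 -5 -5
POP      -8 -5
ADD      -13
DUP      -13 -13
NEG      -13 13
SUB      -26
POP      (empty)
PUSH 11  11
PUSH 10  11 10
SWAP     10 11
DIV      0
NEG      0
PUSH 4   0 4
SUB      -4
PUSH 54  -4 54
DUP      -4 54 54
OVER     -4 54 54 54
ROT      -4 54 54 54
DUP      -4 54 54 54 54
SUB      -4 54 54 0
SUB      -4 54 54
SWAP     -4 54 54
DUP      -4 54 54 54
DUP      -4 54 54 54 54
ADD      -4 54 54 108
SUB      -4 54 -54
SWAP     -4 -54 54
PUSH -3  -4 -54 54 -3
SUB      -4 -54 57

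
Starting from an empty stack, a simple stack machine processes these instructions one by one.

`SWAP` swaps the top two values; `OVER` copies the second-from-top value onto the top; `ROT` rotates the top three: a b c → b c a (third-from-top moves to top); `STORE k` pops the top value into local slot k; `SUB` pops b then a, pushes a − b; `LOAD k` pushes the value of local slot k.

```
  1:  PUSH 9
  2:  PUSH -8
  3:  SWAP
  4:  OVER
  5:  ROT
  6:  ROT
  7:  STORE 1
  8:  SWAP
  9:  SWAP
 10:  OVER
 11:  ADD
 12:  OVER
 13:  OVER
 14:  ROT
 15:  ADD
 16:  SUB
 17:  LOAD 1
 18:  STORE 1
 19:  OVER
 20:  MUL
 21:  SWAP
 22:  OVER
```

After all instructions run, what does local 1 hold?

9

PUSH 9   [9]
PUSH -8  [9, -8]
SWAP     [-8, 9]
OVER     [-8, 9, -8]
ROT      [9, -8, -8]
ROT      [-8, -8, 9]
STORE 1  [-8, -8]
SWAP     [-8, -8]
SWAP     [-8, -8]
OVER     [-8, -8, -8]
ADD      [-8, -16]
OVER     [-8, -16, -8]
OVER     [-8, -16, -8, -16]
ROT      [-8, -8, -16, -16]
ADD      [-8, -8, -32]
SUB      [-8, 24]
LOAD 1   [-8, 24, 9]
STORE 1  [-8, 24]
OVER     [-8, 24, -8]
MUL      [-8, -192]
SWAP     [-192, -8]
OVER     [-192, -8, -192]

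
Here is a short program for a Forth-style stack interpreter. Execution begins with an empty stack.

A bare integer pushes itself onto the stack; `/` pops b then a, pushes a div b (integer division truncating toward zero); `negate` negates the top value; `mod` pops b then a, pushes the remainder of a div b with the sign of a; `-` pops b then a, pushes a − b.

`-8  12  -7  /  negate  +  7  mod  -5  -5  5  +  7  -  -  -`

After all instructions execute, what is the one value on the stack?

-2

-8     : [-8]
12     : [-8, 12]
-7     : [-8, 12, -7]
/      : [-8, -1]
negate : [-8, 1]
+      : [-7]
7      : [-7, 7]
mod    : [0]
-5     : [0, -5]
-5     : [0, -5, -5]
5      : [0, -5, -5, 5]
+      : [0, -5, 0]
7      : [0, -5, 0, 7]
-      : [0, -5, -7]
-      : [0, 2]
-      : [-2]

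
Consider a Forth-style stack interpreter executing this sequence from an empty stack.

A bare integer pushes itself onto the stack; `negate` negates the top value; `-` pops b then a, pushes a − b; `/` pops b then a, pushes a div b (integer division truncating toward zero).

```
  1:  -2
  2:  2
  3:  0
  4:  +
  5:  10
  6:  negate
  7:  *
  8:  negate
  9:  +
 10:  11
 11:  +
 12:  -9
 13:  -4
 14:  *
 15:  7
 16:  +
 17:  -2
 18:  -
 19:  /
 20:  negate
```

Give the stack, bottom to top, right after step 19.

[0]

-2     : -2
2      : -2 2
0      : -2 2 0
+      : -2 2
10     : -2 2 10
negate : -2 2 -10
*      : -2 -20
negate : -2 20
+      : 18
11     : 18 11
+      : 29
-9     : 29 -9
-4     : 29 -9 -4
*      : 29 36
7      : 29 36 7
+      : 29 43
-2     : 29 43 -2
-      : 29 45
/      : 0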